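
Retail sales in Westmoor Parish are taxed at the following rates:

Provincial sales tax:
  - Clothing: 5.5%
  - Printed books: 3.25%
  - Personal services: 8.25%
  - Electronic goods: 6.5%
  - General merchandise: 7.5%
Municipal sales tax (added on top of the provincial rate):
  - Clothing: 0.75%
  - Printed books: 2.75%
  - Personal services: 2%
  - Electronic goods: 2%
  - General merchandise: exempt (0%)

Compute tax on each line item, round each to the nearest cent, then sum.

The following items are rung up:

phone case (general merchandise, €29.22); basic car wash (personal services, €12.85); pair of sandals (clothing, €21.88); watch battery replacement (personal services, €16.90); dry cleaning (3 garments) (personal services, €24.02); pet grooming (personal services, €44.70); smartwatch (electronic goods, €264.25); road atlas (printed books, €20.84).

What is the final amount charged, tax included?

Phone case €29.22: general merchandise → 7.5% + 0% municipal = 7.5% → €2.19
Basic car wash €12.85: personal services → 8.25% + 2% municipal = 10.25% → €1.32
Pair of sandals €21.88: clothing → 5.5% + 0.75% municipal = 6.25% → €1.37
Watch battery replacement €16.90: personal services → 8.25% + 2% municipal = 10.25% → €1.73
Dry cleaning (3 garments) €24.02: personal services → 8.25% + 2% municipal = 10.25% → €2.46
Pet grooming €44.70: personal services → 8.25% + 2% municipal = 10.25% → €4.58
Smartwatch €264.25: electronic goods → 6.5% + 2% municipal = 8.5% → €22.46
Road atlas €20.84: printed books → 3.25% + 2.75% municipal = 6% → €1.25
Subtotal = €434.66; tax = €37.36; total due = €472.02

€472.02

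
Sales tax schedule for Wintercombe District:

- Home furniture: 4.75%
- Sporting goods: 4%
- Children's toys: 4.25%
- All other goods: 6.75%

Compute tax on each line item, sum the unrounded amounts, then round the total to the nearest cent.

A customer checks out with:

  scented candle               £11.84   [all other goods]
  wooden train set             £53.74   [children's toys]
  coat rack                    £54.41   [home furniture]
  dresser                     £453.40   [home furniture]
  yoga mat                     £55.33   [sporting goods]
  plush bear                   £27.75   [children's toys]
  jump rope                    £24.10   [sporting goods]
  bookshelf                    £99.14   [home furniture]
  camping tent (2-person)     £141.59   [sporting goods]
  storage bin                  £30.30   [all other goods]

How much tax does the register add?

Scented candle £11.84: all other goods → 6.75% → £0.7992
Wooden train set £53.74: children's toys → 4.25% → £2.28395
Coat rack £54.41: home furniture → 4.75% → £2.584475
Dresser £453.40: home furniture → 4.75% → £21.5365
Yoga mat £55.33: sporting goods → 4% → £2.2132
Plush bear £27.75: children's toys → 4.25% → £1.179375
Jump rope £24.10: sporting goods → 4% → £0.964
Bookshelf £99.14: home furniture → 4.75% → £4.70915
Camping tent (2-person) £141.59: sporting goods → 4% → £5.6636
Storage bin £30.30: all other goods → 6.75% → £2.04525
Unrounded tax sum = £43.9787 → £43.98

£43.98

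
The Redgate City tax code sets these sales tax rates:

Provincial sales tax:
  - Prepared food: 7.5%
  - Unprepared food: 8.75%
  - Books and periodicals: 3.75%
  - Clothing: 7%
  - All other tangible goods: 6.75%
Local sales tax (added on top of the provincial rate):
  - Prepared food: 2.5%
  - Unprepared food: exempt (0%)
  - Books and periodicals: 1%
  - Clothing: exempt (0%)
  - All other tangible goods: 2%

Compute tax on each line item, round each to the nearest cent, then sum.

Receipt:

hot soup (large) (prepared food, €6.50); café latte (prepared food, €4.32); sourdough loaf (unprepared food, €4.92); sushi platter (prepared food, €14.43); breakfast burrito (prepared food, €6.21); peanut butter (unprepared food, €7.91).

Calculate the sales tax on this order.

Hot soup (large) €6.50: prepared food → 7.5% + 2.5% local = 10% → €0.65
Café latte €4.32: prepared food → 7.5% + 2.5% local = 10% → €0.43
Sourdough loaf €4.92: unprepared food → 8.75% + 0% local = 8.75% → €0.43
Sushi platter €14.43: prepared food → 7.5% + 2.5% local = 10% → €1.44
Breakfast burrito €6.21: prepared food → 7.5% + 2.5% local = 10% → €0.62
Peanut butter €7.91: unprepared food → 8.75% + 0% local = 8.75% → €0.69
Total tax = €0.65 + €0.43 + €0.43 + €1.44 + €0.62 + €0.69 = €4.26

€4.26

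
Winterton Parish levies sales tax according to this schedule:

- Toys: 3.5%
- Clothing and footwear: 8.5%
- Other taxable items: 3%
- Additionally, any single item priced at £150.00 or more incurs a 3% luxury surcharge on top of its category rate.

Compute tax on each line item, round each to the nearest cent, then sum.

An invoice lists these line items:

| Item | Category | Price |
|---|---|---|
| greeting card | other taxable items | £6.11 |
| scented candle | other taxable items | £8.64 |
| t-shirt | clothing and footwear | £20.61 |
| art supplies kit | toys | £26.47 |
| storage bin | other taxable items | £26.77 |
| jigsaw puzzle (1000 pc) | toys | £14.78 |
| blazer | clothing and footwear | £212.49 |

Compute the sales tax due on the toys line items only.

£1.45

Art supplies kit £26.47: toys → 3.5% → £0.93
Jigsaw puzzle (1000 pc) £14.78: toys → 3.5% → £0.52
Tax on toys = £0.93 + £0.52 = £1.45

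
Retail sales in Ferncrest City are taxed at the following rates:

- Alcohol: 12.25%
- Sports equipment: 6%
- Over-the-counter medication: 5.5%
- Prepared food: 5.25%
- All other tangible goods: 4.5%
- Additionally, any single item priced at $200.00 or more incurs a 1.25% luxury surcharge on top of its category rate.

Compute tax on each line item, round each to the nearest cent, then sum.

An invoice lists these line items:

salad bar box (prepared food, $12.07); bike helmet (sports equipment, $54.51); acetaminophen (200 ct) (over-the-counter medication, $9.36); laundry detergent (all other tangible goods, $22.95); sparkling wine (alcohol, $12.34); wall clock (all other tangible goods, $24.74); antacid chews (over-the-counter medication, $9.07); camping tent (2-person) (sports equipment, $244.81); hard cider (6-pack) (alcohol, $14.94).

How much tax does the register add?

Salad bar box $12.07: prepared food → 5.25% → $0.63
Bike helmet $54.51: sports equipment → 6% → $3.27
Acetaminophen (200 ct) $9.36: over-the-counter medication → 5.5% → $0.51
Laundry detergent $22.95: all other tangible goods → 4.5% → $1.03
Sparkling wine $12.34: alcohol → 12.25% → $1.51
Wall clock $24.74: all other tangible goods → 4.5% → $1.11
Antacid chews $9.07: over-the-counter medication → 5.5% → $0.50
Camping tent (2-person) $244.81: sports equipment → 6% + 1.25% surcharge = 7.25% → $17.75
Hard cider (6-pack) $14.94: alcohol → 12.25% → $1.83
Total tax = $0.63 + $3.27 + $0.51 + $1.03 + $1.51 + $1.11 + $0.50 + $17.75 + $1.83 = $28.14

$28.14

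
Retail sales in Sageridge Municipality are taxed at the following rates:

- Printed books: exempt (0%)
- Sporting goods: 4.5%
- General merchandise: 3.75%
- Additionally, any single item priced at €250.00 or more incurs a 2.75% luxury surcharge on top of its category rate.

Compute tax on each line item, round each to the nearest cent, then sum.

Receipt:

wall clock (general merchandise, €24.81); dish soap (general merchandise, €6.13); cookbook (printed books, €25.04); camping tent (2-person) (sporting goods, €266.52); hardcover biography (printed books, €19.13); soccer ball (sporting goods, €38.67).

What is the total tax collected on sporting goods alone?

Camping tent (2-person) €266.52: sporting goods → 4.5% + 2.75% surcharge = 7.25% → €19.32
Soccer ball €38.67: sporting goods → 4.5% → €1.74
Tax on sporting goods = €19.32 + €1.74 = €21.06

€21.06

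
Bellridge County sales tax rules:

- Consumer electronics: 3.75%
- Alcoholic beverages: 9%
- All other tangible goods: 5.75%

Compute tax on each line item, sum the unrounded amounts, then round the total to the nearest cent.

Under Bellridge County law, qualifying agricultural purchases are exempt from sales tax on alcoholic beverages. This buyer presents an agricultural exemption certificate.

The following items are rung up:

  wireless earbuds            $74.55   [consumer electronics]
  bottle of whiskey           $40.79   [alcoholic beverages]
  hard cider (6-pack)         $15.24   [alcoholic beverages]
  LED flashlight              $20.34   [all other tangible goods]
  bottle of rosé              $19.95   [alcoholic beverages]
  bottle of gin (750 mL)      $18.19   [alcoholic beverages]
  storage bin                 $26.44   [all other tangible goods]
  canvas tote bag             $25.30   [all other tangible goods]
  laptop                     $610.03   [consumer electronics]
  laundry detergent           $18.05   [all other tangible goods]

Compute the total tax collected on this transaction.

Wireless earbuds $74.55: consumer electronics → 3.75% → $2.795625
Bottle of whiskey $40.79: alcoholic beverages, buyer-exempt → 0% → $0.00
Hard cider (6-pack) $15.24: alcoholic beverages, buyer-exempt → 0% → $0.00
LED flashlight $20.34: all other tangible goods → 5.75% → $1.16955
Bottle of rosé $19.95: alcoholic beverages, buyer-exempt → 0% → $0.00
Bottle of gin (750 mL) $18.19: alcoholic beverages, buyer-exempt → 0% → $0.00
Storage bin $26.44: all other tangible goods → 5.75% → $1.5203
Canvas tote bag $25.30: all other tangible goods → 5.75% → $1.45475
Laptop $610.03: consumer electronics → 3.75% → $22.876125
Laundry detergent $18.05: all other tangible goods → 5.75% → $1.037875
Unrounded tax sum = $30.854225 → $30.85

$30.85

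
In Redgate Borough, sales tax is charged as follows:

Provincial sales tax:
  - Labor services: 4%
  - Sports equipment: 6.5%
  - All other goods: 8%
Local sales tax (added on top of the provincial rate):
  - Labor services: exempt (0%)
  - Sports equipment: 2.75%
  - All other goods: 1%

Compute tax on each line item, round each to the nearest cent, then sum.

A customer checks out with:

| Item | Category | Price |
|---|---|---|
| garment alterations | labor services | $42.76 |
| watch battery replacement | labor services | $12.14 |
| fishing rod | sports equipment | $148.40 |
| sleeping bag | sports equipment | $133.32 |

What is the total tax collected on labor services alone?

$2.20

Garment alterations $42.76: labor services → 4% + 0% local = 4% → $1.71
Watch battery replacement $12.14: labor services → 4% + 0% local = 4% → $0.49
Tax on labor services = $1.71 + $0.49 = $2.20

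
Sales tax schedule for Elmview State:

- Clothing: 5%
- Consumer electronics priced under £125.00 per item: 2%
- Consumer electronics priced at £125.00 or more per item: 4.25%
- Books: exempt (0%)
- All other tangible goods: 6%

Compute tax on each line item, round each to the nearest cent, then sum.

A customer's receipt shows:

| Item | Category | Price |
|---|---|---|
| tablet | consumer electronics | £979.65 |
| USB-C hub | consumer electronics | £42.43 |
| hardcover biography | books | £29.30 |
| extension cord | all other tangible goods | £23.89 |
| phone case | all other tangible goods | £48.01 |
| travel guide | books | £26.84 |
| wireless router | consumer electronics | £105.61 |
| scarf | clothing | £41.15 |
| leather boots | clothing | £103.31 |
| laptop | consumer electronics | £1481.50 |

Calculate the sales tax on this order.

£119.10

Tablet £979.65: consumer electronics, £125.00 or more → 4.25% → £41.64
USB-C hub £42.43: consumer electronics, under £125.00 → 2% → £0.85
Hardcover biography £29.30: books → 0% → £0.00
Extension cord £23.89: all other tangible goods → 6% → £1.43
Phone case £48.01: all other tangible goods → 6% → £2.88
Travel guide £26.84: books → 0% → £0.00
Wireless router £105.61: consumer electronics, under £125.00 → 2% → £2.11
Scarf £41.15: clothing → 5% → £2.06
Leather boots £103.31: clothing → 5% → £5.17
Laptop £1481.50: consumer electronics, £125.00 or more → 4.25% → £62.96
Total tax = £41.64 + £0.85 + £1.43 + £2.88 + £2.11 + £2.06 + £5.17 + £62.96 = £119.10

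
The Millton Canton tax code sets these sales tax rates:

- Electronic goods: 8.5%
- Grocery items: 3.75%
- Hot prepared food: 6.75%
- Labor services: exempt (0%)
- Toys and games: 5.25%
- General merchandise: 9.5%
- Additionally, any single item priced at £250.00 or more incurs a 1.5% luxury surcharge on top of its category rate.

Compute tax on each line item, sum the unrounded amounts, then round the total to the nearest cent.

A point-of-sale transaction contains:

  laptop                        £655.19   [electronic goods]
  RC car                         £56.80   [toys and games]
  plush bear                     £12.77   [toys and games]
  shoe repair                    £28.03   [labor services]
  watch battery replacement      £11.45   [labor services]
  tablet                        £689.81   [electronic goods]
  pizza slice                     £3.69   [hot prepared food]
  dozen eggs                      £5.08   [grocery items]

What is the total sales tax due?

Laptop £655.19: electronic goods → 8.5% + 1.5% surcharge = 10% → £65.519
RC car £56.80: toys and games → 5.25% → £2.982
Plush bear £12.77: toys and games → 5.25% → £0.670425
Shoe repair £28.03: labor services → 0% → £0.00
Watch battery replacement £11.45: labor services → 0% → £0.00
Tablet £689.81: electronic goods → 8.5% + 1.5% surcharge = 10% → £68.981
Pizza slice £3.69: hot prepared food → 6.75% → £0.249075
Dozen eggs £5.08: grocery items → 3.75% → £0.1905
Unrounded tax sum = £138.592 → £138.59

£138.59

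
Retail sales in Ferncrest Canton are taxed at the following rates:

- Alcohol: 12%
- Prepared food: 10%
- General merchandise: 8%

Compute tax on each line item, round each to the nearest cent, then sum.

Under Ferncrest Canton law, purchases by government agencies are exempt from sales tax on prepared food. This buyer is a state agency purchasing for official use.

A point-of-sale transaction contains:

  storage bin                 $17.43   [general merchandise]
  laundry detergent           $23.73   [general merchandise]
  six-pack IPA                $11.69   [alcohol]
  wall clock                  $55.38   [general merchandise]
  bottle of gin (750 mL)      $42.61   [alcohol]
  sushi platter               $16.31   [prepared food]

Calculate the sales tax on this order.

$14.23

Storage bin $17.43: general merchandise → 8% → $1.39
Laundry detergent $23.73: general merchandise → 8% → $1.90
Six-pack IPA $11.69: alcohol → 12% → $1.40
Wall clock $55.38: general merchandise → 8% → $4.43
Bottle of gin (750 mL) $42.61: alcohol → 12% → $5.11
Sushi platter $16.31: prepared food, buyer-exempt → 0% → $0.00
Total tax = $1.39 + $1.90 + $1.40 + $4.43 + $5.11 = $14.23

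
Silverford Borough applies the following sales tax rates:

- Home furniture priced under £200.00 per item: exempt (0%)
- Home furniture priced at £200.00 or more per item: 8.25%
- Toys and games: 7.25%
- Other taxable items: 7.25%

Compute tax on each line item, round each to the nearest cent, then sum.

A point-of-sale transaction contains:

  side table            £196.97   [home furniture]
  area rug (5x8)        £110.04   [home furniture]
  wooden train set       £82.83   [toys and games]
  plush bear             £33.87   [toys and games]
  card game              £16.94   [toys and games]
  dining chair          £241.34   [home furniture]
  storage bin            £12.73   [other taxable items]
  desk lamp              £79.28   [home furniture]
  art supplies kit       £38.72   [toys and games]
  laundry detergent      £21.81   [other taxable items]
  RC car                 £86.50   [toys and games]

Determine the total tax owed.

Side table £196.97: home furniture, under £200.00 → 0% → £0.00
Area rug (5x8) £110.04: home furniture, under £200.00 → 0% → £0.00
Wooden train set £82.83: toys and games → 7.25% → £6.01
Plush bear £33.87: toys and games → 7.25% → £2.46
Card game £16.94: toys and games → 7.25% → £1.23
Dining chair £241.34: home furniture, £200.00 or more → 8.25% → £19.91
Storage bin £12.73: other taxable items → 7.25% → £0.92
Desk lamp £79.28: home furniture, under £200.00 → 0% → £0.00
Art supplies kit £38.72: toys and games → 7.25% → £2.81
Laundry detergent £21.81: other taxable items → 7.25% → £1.58
RC car £86.50: toys and games → 7.25% → £6.27
Total tax = £6.01 + £2.46 + £1.23 + £19.91 + £0.92 + £2.81 + £1.58 + £6.27 = £41.19

£41.19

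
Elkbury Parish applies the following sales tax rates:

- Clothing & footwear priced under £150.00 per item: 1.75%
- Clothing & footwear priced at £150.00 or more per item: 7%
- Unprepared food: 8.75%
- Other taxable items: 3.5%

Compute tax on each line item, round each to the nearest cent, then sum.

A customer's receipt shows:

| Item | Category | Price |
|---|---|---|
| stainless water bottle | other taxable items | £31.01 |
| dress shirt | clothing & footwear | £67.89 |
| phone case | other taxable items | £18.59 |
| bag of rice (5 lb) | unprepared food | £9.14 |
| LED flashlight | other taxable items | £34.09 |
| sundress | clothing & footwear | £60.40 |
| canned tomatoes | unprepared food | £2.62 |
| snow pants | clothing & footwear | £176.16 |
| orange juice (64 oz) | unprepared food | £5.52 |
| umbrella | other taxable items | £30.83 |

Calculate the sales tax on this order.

£20.10

Stainless water bottle £31.01: other taxable items → 3.5% → £1.09
Dress shirt £67.89: clothing & footwear, under £150.00 → 1.75% → £1.19
Phone case £18.59: other taxable items → 3.5% → £0.65
Bag of rice (5 lb) £9.14: unprepared food → 8.75% → £0.80
LED flashlight £34.09: other taxable items → 3.5% → £1.19
Sundress £60.40: clothing & footwear, under £150.00 → 1.75% → £1.06
Canned tomatoes £2.62: unprepared food → 8.75% → £0.23
Snow pants £176.16: clothing & footwear, £150.00 or more → 7% → £12.33
Orange juice (64 oz) £5.52: unprepared food → 8.75% → £0.48
Umbrella £30.83: other taxable items → 3.5% → £1.08
Total tax = £1.09 + £1.19 + £0.65 + £0.80 + £1.19 + £1.06 + £0.23 + £12.33 + £0.48 + £1.08 = £20.10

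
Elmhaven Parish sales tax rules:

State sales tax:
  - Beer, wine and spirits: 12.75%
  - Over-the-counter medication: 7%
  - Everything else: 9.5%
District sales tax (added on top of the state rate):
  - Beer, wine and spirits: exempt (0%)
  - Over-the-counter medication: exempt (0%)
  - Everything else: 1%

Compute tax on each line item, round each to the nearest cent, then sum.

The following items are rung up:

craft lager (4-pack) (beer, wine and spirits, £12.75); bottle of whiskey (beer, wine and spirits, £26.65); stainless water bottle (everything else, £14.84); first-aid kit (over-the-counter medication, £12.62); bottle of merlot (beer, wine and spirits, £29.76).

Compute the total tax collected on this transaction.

Craft lager (4-pack) £12.75: beer, wine and spirits → 12.75% + 0% district = 12.75% → £1.63
Bottle of whiskey £26.65: beer, wine and spirits → 12.75% + 0% district = 12.75% → £3.40
Stainless water bottle £14.84: everything else → 9.5% + 1% district = 10.5% → £1.56
First-aid kit £12.62: over-the-counter medication → 7% + 0% district = 7% → £0.88
Bottle of merlot £29.76: beer, wine and spirits → 12.75% + 0% district = 12.75% → £3.79
Total tax = £1.63 + £3.40 + £1.56 + £0.88 + £3.79 = £11.26

£11.26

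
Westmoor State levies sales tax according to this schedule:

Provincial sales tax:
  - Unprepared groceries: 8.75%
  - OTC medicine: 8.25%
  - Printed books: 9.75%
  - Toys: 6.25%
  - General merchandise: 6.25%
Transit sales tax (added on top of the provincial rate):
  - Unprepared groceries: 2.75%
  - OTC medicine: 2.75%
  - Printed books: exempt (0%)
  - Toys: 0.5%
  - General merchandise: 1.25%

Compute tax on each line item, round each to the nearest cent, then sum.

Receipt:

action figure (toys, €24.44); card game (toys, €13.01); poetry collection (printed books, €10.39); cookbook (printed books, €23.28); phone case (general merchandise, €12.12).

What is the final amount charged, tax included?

€89.96

Action figure €24.44: toys → 6.25% + 0.5% transit = 6.75% → €1.65
Card game €13.01: toys → 6.25% + 0.5% transit = 6.75% → €0.88
Poetry collection €10.39: printed books → 9.75% + 0% transit = 9.75% → €1.01
Cookbook €23.28: printed books → 9.75% + 0% transit = 9.75% → €2.27
Phone case €12.12: general merchandise → 6.25% + 1.25% transit = 7.5% → €0.91
Subtotal = €83.24; tax = €6.72; total due = €89.96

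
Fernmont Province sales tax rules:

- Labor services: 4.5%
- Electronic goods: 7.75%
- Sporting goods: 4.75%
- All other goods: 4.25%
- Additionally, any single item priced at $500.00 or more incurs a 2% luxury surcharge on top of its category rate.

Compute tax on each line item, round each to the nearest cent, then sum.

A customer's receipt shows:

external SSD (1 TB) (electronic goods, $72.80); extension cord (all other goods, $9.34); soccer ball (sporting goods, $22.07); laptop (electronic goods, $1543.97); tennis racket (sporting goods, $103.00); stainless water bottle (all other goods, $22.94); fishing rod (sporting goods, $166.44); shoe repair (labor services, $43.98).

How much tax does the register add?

External SSD (1 TB) $72.80: electronic goods → 7.75% → $5.64
Extension cord $9.34: all other goods → 4.25% → $0.40
Soccer ball $22.07: sporting goods → 4.75% → $1.05
Laptop $1543.97: electronic goods → 7.75% + 2% surcharge = 9.75% → $150.54
Tennis racket $103.00: sporting goods → 4.75% → $4.89
Stainless water bottle $22.94: all other goods → 4.25% → $0.97
Fishing rod $166.44: sporting goods → 4.75% → $7.91
Shoe repair $43.98: labor services → 4.5% → $1.98
Total tax = $5.64 + $0.40 + $1.05 + $150.54 + $4.89 + $0.97 + $7.91 + $1.98 = $173.38

$173.38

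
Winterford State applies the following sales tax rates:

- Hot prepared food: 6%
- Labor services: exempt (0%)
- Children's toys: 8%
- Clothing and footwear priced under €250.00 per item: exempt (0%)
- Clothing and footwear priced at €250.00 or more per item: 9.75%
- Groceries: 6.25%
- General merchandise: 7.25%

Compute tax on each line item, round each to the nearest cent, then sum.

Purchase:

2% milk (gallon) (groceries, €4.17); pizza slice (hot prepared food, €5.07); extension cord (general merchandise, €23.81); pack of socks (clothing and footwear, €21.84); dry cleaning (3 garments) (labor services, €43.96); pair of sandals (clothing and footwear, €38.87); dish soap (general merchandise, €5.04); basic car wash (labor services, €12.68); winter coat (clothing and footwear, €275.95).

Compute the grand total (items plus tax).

€460.96

2% milk (gallon) €4.17: groceries → 6.25% → €0.26
Pizza slice €5.07: hot prepared food → 6% → €0.30
Extension cord €23.81: general merchandise → 7.25% → €1.73
Pack of socks €21.84: clothing and footwear, under €250.00 → 0% → €0.00
Dry cleaning (3 garments) €43.96: labor services → 0% → €0.00
Pair of sandals €38.87: clothing and footwear, under €250.00 → 0% → €0.00
Dish soap €5.04: general merchandise → 7.25% → €0.37
Basic car wash €12.68: labor services → 0% → €0.00
Winter coat €275.95: clothing and footwear, €250.00 or more → 9.75% → €26.91
Subtotal = €431.39; tax = €29.57; total due = €460.96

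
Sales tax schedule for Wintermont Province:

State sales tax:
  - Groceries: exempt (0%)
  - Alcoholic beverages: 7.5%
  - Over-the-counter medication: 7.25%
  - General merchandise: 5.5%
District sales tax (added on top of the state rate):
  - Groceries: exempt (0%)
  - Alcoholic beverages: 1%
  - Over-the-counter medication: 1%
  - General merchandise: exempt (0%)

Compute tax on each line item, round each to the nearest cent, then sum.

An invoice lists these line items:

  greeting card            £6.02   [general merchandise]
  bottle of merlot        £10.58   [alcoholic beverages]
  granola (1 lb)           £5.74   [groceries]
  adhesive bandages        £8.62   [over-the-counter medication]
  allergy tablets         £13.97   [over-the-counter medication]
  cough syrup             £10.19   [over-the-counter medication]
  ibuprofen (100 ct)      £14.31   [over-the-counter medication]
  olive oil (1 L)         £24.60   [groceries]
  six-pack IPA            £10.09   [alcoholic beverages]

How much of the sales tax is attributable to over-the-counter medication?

£3.88

Adhesive bandages £8.62: over-the-counter medication → 7.25% + 1% district = 8.25% → £0.71
Allergy tablets £13.97: over-the-counter medication → 7.25% + 1% district = 8.25% → £1.15
Cough syrup £10.19: over-the-counter medication → 7.25% + 1% district = 8.25% → £0.84
Ibuprofen (100 ct) £14.31: over-the-counter medication → 7.25% + 1% district = 8.25% → £1.18
Tax on over-the-counter medication = £0.71 + £1.15 + £0.84 + £1.18 = £3.88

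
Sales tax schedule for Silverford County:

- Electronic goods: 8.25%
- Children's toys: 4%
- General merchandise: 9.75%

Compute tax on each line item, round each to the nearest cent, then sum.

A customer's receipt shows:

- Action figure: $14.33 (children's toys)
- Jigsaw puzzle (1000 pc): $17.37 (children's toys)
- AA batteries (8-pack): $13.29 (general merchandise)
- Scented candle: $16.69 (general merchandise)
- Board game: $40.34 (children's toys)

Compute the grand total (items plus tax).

$107.82

Action figure $14.33: children's toys → 4% → $0.57
Jigsaw puzzle (1000 pc) $17.37: children's toys → 4% → $0.69
AA batteries (8-pack) $13.29: general merchandise → 9.75% → $1.30
Scented candle $16.69: general merchandise → 9.75% → $1.63
Board game $40.34: children's toys → 4% → $1.61
Subtotal = $102.02; tax = $5.80; total due = $107.82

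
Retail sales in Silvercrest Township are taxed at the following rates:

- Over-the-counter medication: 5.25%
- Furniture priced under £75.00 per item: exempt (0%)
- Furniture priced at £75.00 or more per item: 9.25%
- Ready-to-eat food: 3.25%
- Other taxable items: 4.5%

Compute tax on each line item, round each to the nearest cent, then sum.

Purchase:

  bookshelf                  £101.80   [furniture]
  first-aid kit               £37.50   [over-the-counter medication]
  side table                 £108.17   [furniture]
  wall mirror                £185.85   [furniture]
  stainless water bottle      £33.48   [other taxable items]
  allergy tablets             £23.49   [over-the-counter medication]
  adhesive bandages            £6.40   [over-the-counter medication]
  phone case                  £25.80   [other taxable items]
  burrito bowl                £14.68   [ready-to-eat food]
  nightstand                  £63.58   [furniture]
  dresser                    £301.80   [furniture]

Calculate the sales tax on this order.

£71.23

Bookshelf £101.80: furniture, £75.00 or more → 9.25% → £9.42
First-aid kit £37.50: over-the-counter medication → 5.25% → £1.97
Side table £108.17: furniture, £75.00 or more → 9.25% → £10.01
Wall mirror £185.85: furniture, £75.00 or more → 9.25% → £17.19
Stainless water bottle £33.48: other taxable items → 4.5% → £1.51
Allergy tablets £23.49: over-the-counter medication → 5.25% → £1.23
Adhesive bandages £6.40: over-the-counter medication → 5.25% → £0.34
Phone case £25.80: other taxable items → 4.5% → £1.16
Burrito bowl £14.68: ready-to-eat food → 3.25% → £0.48
Nightstand £63.58: furniture, under £75.00 → 0% → £0.00
Dresser £301.80: furniture, £75.00 or more → 9.25% → £27.92
Total tax = £9.42 + £1.97 + £10.01 + £17.19 + £1.51 + £1.23 + £0.34 + £1.16 + £0.48 + £27.92 = £71.23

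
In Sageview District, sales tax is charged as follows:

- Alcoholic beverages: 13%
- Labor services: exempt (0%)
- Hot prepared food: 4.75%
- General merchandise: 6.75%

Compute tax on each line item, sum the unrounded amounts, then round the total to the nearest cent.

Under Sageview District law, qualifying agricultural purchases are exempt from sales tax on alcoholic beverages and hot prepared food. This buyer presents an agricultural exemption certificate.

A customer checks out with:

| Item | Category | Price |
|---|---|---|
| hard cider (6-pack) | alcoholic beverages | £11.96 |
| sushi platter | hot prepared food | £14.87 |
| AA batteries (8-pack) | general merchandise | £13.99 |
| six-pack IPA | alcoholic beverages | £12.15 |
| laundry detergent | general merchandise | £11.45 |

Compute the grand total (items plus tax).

Hard cider (6-pack) £11.96: alcoholic beverages, buyer-exempt → 0% → £0.00
Sushi platter £14.87: hot prepared food, buyer-exempt → 0% → £0.00
AA batteries (8-pack) £13.99: general merchandise → 6.75% → £0.944325
Six-pack IPA £12.15: alcoholic beverages, buyer-exempt → 0% → £0.00
Laundry detergent £11.45: general merchandise → 6.75% → £0.772875
Subtotal = £64.42; unrounded tax = £1.7172 → £1.72; total due = £66.14

£66.14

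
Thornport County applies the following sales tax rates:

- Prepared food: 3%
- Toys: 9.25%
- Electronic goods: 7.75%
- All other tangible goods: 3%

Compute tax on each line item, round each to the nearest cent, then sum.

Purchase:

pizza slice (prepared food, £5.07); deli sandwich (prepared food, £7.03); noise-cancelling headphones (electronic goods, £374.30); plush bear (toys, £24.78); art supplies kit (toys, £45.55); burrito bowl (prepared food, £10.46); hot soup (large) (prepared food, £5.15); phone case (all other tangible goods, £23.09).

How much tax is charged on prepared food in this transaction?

£0.82

Pizza slice £5.07: prepared food → 3% → £0.15
Deli sandwich £7.03: prepared food → 3% → £0.21
Burrito bowl £10.46: prepared food → 3% → £0.31
Hot soup (large) £5.15: prepared food → 3% → £0.15
Tax on prepared food = £0.15 + £0.21 + £0.31 + £0.15 = £0.82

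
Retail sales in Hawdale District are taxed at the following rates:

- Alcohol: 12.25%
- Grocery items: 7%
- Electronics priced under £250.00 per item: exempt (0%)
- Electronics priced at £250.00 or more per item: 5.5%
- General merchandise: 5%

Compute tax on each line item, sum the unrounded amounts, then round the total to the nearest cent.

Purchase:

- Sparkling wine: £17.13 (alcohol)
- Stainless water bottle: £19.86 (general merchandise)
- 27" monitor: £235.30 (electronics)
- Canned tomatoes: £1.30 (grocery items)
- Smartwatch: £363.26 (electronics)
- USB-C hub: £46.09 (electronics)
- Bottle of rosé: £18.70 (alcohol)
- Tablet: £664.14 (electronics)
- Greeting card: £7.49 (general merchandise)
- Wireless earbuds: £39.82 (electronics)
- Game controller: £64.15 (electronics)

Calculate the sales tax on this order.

£62.35

Sparkling wine £17.13: alcohol → 12.25% → £2.098425
Stainless water bottle £19.86: general merchandise → 5% → £0.993
27" monitor £235.30: electronics, under £250.00 → 0% → £0.00
Canned tomatoes £1.30: grocery items → 7% → £0.091
Smartwatch £363.26: electronics, £250.00 or more → 5.5% → £19.9793
USB-C hub £46.09: electronics, under £250.00 → 0% → £0.00
Bottle of rosé £18.70: alcohol → 12.25% → £2.29075
Tablet £664.14: electronics, £250.00 or more → 5.5% → £36.5277
Greeting card £7.49: general merchandise → 5% → £0.3745
Wireless earbuds £39.82: electronics, under £250.00 → 0% → £0.00
Game controller £64.15: electronics, under £250.00 → 0% → £0.00
Unrounded tax sum = £62.354675 → £62.35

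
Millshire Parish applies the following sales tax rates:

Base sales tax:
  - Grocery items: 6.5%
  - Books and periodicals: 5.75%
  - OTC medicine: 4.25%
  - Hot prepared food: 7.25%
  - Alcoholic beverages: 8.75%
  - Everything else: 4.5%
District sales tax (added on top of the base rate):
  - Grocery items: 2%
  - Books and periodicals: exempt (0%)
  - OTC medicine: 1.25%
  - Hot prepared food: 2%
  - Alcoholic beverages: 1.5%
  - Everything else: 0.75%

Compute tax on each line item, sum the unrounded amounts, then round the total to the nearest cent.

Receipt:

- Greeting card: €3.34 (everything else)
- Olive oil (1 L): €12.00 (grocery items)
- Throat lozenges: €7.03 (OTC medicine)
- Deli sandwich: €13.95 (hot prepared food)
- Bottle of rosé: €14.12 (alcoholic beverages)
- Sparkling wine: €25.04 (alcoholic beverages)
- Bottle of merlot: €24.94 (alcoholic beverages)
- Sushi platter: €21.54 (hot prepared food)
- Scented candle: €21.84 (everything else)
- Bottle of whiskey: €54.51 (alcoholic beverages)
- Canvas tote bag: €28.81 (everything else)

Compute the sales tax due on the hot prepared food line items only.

€3.28

Deli sandwich €13.95: hot prepared food → 7.25% + 2% district = 9.25% → €1.290375
Sushi platter €21.54: hot prepared food → 7.25% + 2% district = 9.25% → €1.99245
Tax on hot prepared food: unrounded sum = €3.282825 → €3.28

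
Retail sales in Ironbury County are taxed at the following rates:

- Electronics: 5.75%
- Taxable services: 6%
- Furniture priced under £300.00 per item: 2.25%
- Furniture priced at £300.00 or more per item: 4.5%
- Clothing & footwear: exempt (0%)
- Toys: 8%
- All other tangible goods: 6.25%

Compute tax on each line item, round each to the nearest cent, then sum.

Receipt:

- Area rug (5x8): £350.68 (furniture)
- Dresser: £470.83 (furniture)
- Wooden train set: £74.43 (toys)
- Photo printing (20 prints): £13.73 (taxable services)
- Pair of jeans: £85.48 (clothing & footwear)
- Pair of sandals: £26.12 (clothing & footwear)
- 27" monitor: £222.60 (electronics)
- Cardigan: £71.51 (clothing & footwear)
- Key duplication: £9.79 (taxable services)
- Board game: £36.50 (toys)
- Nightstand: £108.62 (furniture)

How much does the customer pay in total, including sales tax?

Area rug (5x8) £350.68: furniture, £300.00 or more → 4.5% → £15.78
Dresser £470.83: furniture, £300.00 or more → 4.5% → £21.19
Wooden train set £74.43: toys → 8% → £5.95
Photo printing (20 prints) £13.73: taxable services → 6% → £0.82
Pair of jeans £85.48: clothing & footwear → 0% → £0.00
Pair of sandals £26.12: clothing & footwear → 0% → £0.00
27" monitor £222.60: electronics → 5.75% → £12.80
Cardigan £71.51: clothing & footwear → 0% → £0.00
Key duplication £9.79: taxable services → 6% → £0.59
Board game £36.50: toys → 8% → £2.92
Nightstand £108.62: furniture, under £300.00 → 2.25% → £2.44
Subtotal = £1470.29; tax = £62.49; total due = £1532.78

£1532.78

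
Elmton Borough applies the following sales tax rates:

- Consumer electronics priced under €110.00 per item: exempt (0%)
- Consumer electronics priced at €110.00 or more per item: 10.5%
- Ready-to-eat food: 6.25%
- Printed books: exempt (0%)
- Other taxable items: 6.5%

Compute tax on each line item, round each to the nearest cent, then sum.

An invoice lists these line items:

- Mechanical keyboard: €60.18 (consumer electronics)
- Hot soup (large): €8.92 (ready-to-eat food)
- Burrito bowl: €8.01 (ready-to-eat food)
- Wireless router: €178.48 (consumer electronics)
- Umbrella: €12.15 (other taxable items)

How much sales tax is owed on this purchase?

€20.59

Mechanical keyboard €60.18: consumer electronics, under €110.00 → 0% → €0.00
Hot soup (large) €8.92: ready-to-eat food → 6.25% → €0.56
Burrito bowl €8.01: ready-to-eat food → 6.25% → €0.50
Wireless router €178.48: consumer electronics, €110.00 or more → 10.5% → €18.74
Umbrella €12.15: other taxable items → 6.5% → €0.79
Total tax = €0.56 + €0.50 + €18.74 + €0.79 = €20.59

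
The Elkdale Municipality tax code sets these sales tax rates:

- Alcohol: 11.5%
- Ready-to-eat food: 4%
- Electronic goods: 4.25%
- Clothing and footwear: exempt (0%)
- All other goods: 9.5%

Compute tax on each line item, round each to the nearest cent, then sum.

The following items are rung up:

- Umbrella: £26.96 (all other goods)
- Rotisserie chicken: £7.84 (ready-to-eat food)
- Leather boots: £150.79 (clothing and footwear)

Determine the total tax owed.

£2.87

Umbrella £26.96: all other goods → 9.5% → £2.56
Rotisserie chicken £7.84: ready-to-eat food → 4% → £0.31
Leather boots £150.79: clothing and footwear → 0% → £0.00
Total tax = £2.56 + £0.31 = £2.87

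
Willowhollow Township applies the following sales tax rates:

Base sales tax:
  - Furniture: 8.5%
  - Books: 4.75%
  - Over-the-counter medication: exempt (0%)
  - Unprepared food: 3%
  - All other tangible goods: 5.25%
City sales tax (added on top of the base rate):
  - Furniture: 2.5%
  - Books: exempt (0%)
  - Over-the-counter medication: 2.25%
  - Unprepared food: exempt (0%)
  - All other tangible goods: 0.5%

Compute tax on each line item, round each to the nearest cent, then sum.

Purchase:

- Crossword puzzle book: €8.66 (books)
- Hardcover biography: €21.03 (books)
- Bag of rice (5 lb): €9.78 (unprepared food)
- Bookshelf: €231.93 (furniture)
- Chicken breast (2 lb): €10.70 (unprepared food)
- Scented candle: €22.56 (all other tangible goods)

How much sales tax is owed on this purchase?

€28.83

Crossword puzzle book €8.66: books → 4.75% + 0% city = 4.75% → €0.41
Hardcover biography €21.03: books → 4.75% + 0% city = 4.75% → €1.00
Bag of rice (5 lb) €9.78: unprepared food → 3% + 0% city = 3% → €0.29
Bookshelf €231.93: furniture → 8.5% + 2.5% city = 11% → €25.51
Chicken breast (2 lb) €10.70: unprepared food → 3% + 0% city = 3% → €0.32
Scented candle €22.56: all other tangible goods → 5.25% + 0.5% city = 5.75% → €1.30
Total tax = €0.41 + €1.00 + €0.29 + €25.51 + €0.32 + €1.30 = €28.83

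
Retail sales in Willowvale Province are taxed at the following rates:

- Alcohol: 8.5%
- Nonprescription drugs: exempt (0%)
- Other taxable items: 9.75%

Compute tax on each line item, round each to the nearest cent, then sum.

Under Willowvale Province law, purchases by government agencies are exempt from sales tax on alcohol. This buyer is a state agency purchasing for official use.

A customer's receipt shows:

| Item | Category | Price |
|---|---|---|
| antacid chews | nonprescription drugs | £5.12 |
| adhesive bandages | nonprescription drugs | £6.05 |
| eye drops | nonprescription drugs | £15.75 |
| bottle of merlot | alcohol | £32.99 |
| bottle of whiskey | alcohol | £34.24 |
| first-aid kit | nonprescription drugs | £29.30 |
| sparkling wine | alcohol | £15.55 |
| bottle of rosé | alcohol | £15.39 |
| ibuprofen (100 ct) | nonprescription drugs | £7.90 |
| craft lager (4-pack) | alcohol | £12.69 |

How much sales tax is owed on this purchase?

£0.00

Antacid chews £5.12: nonprescription drugs → 0% → £0.00
Adhesive bandages £6.05: nonprescription drugs → 0% → £0.00
Eye drops £15.75: nonprescription drugs → 0% → £0.00
Bottle of merlot £32.99: alcohol, buyer-exempt → 0% → £0.00
Bottle of whiskey £34.24: alcohol, buyer-exempt → 0% → £0.00
First-aid kit £29.30: nonprescription drugs → 0% → £0.00
Sparkling wine £15.55: alcohol, buyer-exempt → 0% → £0.00
Bottle of rosé £15.39: alcohol, buyer-exempt → 0% → £0.00
Ibuprofen (100 ct) £7.90: nonprescription drugs → 0% → £0.00
Craft lager (4-pack) £12.69: alcohol, buyer-exempt → 0% → £0.00
Total tax = £0.00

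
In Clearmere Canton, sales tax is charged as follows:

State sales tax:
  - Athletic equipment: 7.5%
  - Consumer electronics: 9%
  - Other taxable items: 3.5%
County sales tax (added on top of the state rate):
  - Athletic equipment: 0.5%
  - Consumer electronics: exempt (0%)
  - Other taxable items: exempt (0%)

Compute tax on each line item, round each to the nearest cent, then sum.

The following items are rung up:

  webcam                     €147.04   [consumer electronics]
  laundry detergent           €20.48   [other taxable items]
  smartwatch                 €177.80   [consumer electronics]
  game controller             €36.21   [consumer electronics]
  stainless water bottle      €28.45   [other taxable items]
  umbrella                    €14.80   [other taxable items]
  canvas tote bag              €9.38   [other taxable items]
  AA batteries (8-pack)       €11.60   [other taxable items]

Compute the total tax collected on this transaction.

€35.47

Webcam €147.04: consumer electronics → 9% + 0% county = 9% → €13.23
Laundry detergent €20.48: other taxable items → 3.5% + 0% county = 3.5% → €0.72
Smartwatch €177.80: consumer electronics → 9% + 0% county = 9% → €16.00
Game controller €36.21: consumer electronics → 9% + 0% county = 9% → €3.26
Stainless water bottle €28.45: other taxable items → 3.5% + 0% county = 3.5% → €1.00
Umbrella €14.80: other taxable items → 3.5% + 0% county = 3.5% → €0.52
Canvas tote bag €9.38: other taxable items → 3.5% + 0% county = 3.5% → €0.33
AA batteries (8-pack) €11.60: other taxable items → 3.5% + 0% county = 3.5% → €0.41
Total tax = €13.23 + €0.72 + €16.00 + €3.26 + €1.00 + €0.52 + €0.33 + €0.41 = €35.47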